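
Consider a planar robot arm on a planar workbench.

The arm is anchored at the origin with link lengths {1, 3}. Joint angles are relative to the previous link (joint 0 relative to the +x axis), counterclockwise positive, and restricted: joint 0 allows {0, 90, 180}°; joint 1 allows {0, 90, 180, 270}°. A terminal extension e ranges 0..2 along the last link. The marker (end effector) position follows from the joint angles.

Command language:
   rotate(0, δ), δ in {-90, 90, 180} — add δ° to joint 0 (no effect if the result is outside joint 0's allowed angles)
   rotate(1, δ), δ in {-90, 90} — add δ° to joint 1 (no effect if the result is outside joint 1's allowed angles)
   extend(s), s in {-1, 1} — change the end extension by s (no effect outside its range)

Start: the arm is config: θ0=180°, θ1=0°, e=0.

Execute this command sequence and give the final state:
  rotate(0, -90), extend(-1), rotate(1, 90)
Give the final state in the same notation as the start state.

begin: config: θ0=180°, θ1=0°, e=0
step 1 (rotate(0, -90)): config: θ0=90°, θ1=0°, e=0
step 2 (extend(-1)): config: θ0=90°, θ1=0°, e=0
step 3 (rotate(1, 90)): config: θ0=90°, θ1=90°, e=0

config: θ0=90°, θ1=90°, e=0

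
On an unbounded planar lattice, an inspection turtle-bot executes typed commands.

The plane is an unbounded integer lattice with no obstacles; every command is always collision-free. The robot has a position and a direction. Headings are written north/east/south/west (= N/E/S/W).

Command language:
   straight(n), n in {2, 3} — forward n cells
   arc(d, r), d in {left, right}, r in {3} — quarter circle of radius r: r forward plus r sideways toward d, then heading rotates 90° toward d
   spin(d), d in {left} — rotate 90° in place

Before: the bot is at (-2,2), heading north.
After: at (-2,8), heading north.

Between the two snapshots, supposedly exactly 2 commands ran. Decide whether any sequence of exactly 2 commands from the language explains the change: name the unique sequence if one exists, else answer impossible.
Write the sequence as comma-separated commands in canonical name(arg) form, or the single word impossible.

key: heading stays N — no command in the sequence turns
start: at (-2,2), heading north
1. straight(3) → at (-2,5), heading north
2. straight(3) → at (-2,8), heading north
no rival 2-sequence matches.

straight(3), straight(3)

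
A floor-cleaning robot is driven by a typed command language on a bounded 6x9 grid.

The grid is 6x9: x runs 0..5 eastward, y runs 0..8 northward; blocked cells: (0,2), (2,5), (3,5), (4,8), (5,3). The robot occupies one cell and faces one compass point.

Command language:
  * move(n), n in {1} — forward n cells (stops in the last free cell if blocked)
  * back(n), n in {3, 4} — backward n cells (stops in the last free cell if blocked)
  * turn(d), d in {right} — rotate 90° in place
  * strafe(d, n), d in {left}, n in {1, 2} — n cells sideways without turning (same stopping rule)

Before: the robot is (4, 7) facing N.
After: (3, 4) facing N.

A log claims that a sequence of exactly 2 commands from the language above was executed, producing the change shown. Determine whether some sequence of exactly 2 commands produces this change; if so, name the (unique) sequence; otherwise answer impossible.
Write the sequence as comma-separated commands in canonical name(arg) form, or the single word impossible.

back(3), strafe(left, 1)

key: running strafe(left, 1) before back(3) would end elsewhere — order is forced
begin: (4, 7) facing N
[1] after back(3): (4, 4) facing N
[2] after strafe(left, 1): (3, 4) facing N
uniquely the one of 36 2-step routes that fits.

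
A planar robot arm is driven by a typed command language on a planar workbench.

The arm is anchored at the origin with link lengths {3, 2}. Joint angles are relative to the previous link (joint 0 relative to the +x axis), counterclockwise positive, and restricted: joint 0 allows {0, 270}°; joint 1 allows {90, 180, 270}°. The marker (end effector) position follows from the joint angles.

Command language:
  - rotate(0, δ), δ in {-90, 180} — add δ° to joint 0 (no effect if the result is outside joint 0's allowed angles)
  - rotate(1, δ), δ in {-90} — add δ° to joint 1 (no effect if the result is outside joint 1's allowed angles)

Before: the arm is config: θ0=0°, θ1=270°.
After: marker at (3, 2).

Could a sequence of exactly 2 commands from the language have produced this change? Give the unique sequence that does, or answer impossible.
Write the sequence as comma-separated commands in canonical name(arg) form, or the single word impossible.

rotate(1, -90), rotate(1, -90)

t0: config: θ0=0°, θ1=270°
1. rotate(1, -90) → config: θ0=0°, θ1=180°
2. rotate(1, -90) → config: θ0=0°, θ1=90°
no rival 2-sequence matches.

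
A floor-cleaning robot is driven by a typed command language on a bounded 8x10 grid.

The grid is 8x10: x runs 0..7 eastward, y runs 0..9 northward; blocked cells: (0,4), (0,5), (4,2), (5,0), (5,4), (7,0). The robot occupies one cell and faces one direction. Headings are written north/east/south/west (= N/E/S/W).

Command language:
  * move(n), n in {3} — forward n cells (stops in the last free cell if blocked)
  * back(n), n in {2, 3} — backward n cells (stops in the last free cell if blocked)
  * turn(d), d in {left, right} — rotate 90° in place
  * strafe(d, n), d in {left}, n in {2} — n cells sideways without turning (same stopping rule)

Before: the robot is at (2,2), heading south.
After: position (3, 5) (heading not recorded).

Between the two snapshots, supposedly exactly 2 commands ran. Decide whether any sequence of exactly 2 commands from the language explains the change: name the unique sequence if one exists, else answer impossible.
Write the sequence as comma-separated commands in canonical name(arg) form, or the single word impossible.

key: strafe(left, 2) is stopped early by the blocked cell at (4,2)
initial: at (2,2), heading south
step 1 (strafe(left, 2)): at (3,2), heading south
step 2 (back(3)): at (3,5), heading south
no other 2-command option fits: unique.

strafe(left, 2), back(3)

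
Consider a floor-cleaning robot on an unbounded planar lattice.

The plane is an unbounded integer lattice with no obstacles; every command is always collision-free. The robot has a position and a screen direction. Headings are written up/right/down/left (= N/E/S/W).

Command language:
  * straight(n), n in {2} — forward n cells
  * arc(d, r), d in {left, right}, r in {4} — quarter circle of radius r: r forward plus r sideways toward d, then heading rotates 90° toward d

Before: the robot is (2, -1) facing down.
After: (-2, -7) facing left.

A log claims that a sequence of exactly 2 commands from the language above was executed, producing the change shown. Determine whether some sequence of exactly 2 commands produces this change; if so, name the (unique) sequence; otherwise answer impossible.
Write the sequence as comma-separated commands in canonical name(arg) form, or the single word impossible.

key: cell and facing (now W) both changed — the 2 commands mix motion and turning
t0: (2, -1) facing down
[1] after straight(2): (2, -3) facing down
[2] after arc(right, 4): (-2, -7) facing left
no rival 2-sequence matches.

straight(2), arc(right, 4)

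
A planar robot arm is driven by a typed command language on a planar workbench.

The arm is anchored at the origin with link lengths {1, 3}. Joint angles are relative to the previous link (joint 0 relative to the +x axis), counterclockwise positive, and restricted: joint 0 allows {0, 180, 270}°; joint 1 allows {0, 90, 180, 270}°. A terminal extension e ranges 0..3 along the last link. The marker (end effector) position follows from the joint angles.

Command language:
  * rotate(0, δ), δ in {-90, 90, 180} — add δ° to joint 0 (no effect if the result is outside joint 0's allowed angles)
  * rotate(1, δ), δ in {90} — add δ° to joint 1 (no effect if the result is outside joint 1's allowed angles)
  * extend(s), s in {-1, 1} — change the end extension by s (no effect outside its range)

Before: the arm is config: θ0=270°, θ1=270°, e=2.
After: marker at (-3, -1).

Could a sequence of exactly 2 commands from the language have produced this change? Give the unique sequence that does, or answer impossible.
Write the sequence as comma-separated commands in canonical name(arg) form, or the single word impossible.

begin: config: θ0=270°, θ1=270°, e=2
t=1 extend(-1) ⇒ config: θ0=270°, θ1=270°, e=1
t=2 extend(-1) ⇒ config: θ0=270°, θ1=270°, e=0
no rival 2-sequence matches.

extend(-1), extend(-1)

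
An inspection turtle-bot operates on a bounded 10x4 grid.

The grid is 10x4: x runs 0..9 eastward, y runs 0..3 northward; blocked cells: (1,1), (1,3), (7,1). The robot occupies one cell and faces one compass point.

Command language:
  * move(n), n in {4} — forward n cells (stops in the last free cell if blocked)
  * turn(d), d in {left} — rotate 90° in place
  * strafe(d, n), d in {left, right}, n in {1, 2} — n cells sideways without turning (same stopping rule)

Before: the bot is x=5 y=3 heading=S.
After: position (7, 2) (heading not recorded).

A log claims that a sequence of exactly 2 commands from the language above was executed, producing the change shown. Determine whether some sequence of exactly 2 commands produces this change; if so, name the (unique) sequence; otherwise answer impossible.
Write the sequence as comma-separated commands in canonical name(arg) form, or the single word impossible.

strafe(left, 2), move(4)

key: move(4) is stopped early by the blocked cell at (7,1)
begin: x=5 y=3 heading=S
1. strafe(left, 2) → x=7 y=3 heading=S
2. move(4) → x=7 y=2 heading=S
no rival 2-sequence matches.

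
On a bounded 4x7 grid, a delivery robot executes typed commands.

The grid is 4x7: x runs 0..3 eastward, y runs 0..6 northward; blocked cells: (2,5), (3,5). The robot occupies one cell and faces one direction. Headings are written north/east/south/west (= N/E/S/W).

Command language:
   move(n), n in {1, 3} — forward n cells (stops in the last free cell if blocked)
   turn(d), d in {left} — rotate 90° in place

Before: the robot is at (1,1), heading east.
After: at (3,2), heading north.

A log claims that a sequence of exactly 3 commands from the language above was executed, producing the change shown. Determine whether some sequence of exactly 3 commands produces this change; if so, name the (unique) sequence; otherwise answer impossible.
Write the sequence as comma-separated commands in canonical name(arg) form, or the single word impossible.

key: position moved to (3,2) AND the heading swung to N — translation plus rotation needed
t0: at (1,1), heading east
step 1 (move(3)): at (3,1), heading east
step 2 (turn(left)): at (3,1), heading north
step 3 (move(1)): at (3,2), heading north
no other 3-command option fits: unique.

move(3), turn(left), move(1)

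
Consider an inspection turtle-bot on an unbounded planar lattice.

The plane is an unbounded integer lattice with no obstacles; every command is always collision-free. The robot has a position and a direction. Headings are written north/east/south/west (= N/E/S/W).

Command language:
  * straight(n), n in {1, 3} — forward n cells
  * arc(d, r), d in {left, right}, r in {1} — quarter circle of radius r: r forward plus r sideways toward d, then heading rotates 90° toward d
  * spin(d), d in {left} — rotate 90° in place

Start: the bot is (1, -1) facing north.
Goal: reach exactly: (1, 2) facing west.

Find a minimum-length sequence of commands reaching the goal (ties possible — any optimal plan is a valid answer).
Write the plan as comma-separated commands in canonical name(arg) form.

straight(3), spin(left)

begin: (1, -1) facing north
1. straight(3) → (1, 2) facing north
2. spin(left) → (1, 2) facing west
no 1-step plan works, so 2 is optimal.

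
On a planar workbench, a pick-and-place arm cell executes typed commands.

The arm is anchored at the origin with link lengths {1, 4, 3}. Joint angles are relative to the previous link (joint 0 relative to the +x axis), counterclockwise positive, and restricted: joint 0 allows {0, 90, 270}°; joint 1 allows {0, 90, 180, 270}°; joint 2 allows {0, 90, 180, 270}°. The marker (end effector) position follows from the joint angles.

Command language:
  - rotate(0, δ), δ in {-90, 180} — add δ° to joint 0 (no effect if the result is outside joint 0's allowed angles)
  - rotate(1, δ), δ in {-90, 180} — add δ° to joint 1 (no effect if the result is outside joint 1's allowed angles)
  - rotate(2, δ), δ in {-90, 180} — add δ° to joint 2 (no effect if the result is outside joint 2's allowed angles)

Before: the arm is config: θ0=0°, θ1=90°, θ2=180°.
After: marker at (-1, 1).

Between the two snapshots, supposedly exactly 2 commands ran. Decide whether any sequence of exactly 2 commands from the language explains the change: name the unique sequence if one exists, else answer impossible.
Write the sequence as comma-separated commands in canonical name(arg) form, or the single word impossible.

rotate(0, -90), rotate(0, 180)

key: running rotate(0, 180) before rotate(0, -90) would end elsewhere — order is forced
initial: config: θ0=0°, θ1=90°, θ2=180°
step 1 (rotate(0, -90)): config: θ0=270°, θ1=90°, θ2=180°
step 2 (rotate(0, 180)): config: θ0=90°, θ1=90°, θ2=180°
no other 2-command option fits: unique.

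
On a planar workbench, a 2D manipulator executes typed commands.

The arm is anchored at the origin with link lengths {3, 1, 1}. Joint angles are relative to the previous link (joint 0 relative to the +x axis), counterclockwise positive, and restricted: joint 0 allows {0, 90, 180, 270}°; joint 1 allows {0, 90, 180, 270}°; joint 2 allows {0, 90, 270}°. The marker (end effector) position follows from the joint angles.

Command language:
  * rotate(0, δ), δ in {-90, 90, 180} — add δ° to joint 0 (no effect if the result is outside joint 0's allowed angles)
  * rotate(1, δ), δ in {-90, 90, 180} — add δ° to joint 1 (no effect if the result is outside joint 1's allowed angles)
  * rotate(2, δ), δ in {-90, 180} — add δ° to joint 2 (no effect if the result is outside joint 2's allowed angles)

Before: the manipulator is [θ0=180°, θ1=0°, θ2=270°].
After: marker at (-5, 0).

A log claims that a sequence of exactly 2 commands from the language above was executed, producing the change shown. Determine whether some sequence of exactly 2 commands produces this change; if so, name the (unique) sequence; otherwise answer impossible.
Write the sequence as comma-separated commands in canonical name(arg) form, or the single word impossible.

key: order matters: swapping rotate(2, 180) and rotate(2, -90) lands elsewhere
begin: [θ0=180°, θ1=0°, θ2=270°]
t=1 rotate(2, 180) ⇒ [θ0=180°, θ1=0°, θ2=90°]
t=2 rotate(2, -90) ⇒ [θ0=180°, θ1=0°, θ2=0°]
all 64 alternatives checked — unique.

rotate(2, 180), rotate(2, -90)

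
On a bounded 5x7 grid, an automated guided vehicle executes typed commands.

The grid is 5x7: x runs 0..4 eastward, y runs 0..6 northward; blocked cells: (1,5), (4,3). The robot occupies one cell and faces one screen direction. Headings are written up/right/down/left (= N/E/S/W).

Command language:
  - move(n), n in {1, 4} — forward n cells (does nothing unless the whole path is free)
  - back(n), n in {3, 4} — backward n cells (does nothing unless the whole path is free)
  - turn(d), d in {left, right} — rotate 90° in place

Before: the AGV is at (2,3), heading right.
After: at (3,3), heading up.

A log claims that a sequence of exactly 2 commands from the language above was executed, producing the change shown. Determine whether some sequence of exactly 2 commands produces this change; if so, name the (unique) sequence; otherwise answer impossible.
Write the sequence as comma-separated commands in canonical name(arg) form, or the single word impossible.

move(1), turn(left)

key: cell and facing (now N) both changed — the 2 commands mix motion and turning
t0: at (2,3), heading right
step 1 (move(1)): at (3,3), heading right
step 2 (turn(left)): at (3,3), heading up
uniquely the one of 36 2-step routes that fits.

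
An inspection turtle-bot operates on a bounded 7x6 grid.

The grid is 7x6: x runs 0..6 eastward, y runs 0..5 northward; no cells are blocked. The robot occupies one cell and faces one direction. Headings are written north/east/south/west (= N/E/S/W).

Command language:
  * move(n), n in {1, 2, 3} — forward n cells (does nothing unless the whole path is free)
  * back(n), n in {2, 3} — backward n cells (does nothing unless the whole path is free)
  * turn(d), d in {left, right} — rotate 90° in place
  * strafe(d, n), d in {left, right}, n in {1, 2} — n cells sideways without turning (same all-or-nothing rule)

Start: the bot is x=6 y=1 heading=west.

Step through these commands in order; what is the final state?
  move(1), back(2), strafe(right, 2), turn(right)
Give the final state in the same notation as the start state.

x=5 y=3 heading=north

initial: x=6 y=1 heading=west
t=1 move(1) ⇒ x=5 y=1 heading=west
t=2 back(2) ⇒ x=5 y=1 heading=west
t=3 strafe(right, 2) ⇒ x=5 y=3 heading=west
t=4 turn(right) ⇒ x=5 y=3 heading=north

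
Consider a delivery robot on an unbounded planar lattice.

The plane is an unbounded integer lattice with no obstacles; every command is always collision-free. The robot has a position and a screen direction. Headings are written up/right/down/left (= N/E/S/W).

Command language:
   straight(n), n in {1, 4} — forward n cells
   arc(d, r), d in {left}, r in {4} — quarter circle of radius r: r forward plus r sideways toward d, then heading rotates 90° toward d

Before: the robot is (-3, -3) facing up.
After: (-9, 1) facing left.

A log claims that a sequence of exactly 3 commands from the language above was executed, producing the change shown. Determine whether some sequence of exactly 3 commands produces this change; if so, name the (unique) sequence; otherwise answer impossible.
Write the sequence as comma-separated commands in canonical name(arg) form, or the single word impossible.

arc(left, 4), straight(1), straight(1)

key: running straight(1) before arc(left, 4) would end elsewhere — order is forced
initial: (-3, -3) facing up
[1] after arc(left, 4): (-7, 1) facing left
[2] after straight(1): (-8, 1) facing left
[3] after straight(1): (-9, 1) facing left
uniquely the one of 27 3-step routes that fits.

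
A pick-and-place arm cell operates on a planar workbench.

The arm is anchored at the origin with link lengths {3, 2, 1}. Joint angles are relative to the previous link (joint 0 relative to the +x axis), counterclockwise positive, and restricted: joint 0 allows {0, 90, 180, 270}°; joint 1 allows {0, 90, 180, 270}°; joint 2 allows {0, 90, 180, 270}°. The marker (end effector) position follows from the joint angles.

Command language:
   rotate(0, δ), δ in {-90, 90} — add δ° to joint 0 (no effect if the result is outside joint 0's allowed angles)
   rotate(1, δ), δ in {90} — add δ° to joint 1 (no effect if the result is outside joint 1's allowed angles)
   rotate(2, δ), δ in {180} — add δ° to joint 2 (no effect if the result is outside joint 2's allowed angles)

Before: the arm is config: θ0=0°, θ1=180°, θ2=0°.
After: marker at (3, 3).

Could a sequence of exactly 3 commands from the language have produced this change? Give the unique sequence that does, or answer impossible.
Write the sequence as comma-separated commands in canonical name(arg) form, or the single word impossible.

rotate(1, 90), rotate(1, 90), rotate(1, 90)

begin: config: θ0=0°, θ1=180°, θ2=0°
[1] after rotate(1, 90): config: θ0=0°, θ1=270°, θ2=0°
[2] after rotate(1, 90): config: θ0=0°, θ1=0°, θ2=0°
[3] after rotate(1, 90): config: θ0=0°, θ1=90°, θ2=0°
uniquely the one of 64 3-step routes that fits.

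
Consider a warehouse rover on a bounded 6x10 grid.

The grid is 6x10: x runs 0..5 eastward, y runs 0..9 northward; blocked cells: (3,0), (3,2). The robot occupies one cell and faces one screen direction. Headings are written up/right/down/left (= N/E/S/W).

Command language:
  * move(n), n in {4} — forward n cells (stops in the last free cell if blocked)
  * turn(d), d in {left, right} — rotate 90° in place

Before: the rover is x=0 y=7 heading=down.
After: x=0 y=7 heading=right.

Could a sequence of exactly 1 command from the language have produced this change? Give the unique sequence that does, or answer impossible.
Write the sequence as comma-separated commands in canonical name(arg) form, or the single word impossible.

turn(left)

key: (0,7) unchanged — the single command moves nothing
initial: x=0 y=7 heading=down
t=1 turn(left) ⇒ x=0 y=7 heading=right
no other 1-command option fits: unique.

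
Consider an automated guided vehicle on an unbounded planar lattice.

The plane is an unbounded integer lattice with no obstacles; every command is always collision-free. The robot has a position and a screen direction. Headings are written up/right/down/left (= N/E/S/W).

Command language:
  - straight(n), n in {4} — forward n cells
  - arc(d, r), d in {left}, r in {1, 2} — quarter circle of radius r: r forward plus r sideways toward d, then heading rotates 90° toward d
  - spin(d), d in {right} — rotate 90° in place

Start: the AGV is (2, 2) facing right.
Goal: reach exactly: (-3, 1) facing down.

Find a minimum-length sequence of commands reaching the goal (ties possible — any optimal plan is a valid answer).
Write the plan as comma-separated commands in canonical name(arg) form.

spin(right), spin(right), straight(4), arc(left, 1)

from: (2, 2) facing right
1. spin(right) → (2, 2) facing down
2. spin(right) → (2, 2) facing left
3. straight(4) → (-2, 2) facing left
4. arc(left, 1) → (-3, 1) facing down
minimal: 4 command(s), checked below 4.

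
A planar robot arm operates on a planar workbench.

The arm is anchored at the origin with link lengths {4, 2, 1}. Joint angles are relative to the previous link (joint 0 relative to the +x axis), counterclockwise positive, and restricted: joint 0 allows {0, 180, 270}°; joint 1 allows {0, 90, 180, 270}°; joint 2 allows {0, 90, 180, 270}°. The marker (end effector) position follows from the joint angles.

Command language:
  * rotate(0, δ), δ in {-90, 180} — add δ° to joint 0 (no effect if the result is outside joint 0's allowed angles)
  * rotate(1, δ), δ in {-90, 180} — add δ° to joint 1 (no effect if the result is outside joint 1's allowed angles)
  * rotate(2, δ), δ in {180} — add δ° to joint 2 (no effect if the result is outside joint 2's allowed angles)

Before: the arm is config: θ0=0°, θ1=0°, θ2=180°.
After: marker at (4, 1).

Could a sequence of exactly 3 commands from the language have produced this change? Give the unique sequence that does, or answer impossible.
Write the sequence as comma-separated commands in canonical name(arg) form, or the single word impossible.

rotate(1, -90), rotate(1, -90), rotate(1, -90)

initial: config: θ0=0°, θ1=0°, θ2=180°
[1] after rotate(1, -90): config: θ0=0°, θ1=270°, θ2=180°
[2] after rotate(1, -90): config: θ0=0°, θ1=180°, θ2=180°
[3] after rotate(1, -90): config: θ0=0°, θ1=90°, θ2=180°
no rival 3-sequence matches.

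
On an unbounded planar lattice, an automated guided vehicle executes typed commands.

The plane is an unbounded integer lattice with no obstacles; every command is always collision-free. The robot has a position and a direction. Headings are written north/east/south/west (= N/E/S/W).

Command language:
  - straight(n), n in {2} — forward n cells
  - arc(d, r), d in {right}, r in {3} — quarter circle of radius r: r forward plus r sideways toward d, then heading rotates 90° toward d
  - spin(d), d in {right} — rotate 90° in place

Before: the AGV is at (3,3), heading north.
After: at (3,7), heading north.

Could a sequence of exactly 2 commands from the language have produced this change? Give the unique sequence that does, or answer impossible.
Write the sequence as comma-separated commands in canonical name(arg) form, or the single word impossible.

key: still facing N at the end — nothing in the sequence rotates
begin: at (3,3), heading north
step 1 (straight(2)): at (3,5), heading north
step 2 (straight(2)): at (3,7), heading north
uniquely the one of 9 2-step routes that fits.

straight(2), straight(2)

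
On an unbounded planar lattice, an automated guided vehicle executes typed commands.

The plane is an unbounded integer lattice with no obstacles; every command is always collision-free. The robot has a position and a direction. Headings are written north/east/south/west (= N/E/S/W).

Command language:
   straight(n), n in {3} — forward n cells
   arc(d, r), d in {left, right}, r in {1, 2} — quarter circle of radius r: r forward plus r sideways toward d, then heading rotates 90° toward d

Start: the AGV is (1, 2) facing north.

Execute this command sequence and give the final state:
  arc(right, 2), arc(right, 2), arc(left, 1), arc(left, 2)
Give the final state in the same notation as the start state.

(8, 3) facing north

t0: (1, 2) facing north
step 1 (arc(right, 2)): (3, 4) facing east
step 2 (arc(right, 2)): (5, 2) facing south
step 3 (arc(left, 1)): (6, 1) facing east
step 4 (arc(left, 2)): (8, 3) facing north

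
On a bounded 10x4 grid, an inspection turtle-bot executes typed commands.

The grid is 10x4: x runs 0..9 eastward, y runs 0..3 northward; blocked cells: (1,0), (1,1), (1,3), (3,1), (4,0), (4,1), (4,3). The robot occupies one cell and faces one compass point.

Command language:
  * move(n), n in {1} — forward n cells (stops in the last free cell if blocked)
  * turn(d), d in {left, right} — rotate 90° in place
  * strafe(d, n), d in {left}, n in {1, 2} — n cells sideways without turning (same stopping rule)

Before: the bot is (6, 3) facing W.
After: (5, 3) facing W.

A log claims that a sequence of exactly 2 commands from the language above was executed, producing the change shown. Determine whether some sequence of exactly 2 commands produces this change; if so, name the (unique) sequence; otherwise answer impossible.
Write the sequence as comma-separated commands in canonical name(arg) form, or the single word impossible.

key: heading stays W — no command in the sequence turns
start: (6, 3) facing W
t=1 move(1) ⇒ (5, 3) facing W
t=2 move(1) ⇒ (5, 3) facing W
no other 2-command option fits: unique.

move(1), move(1)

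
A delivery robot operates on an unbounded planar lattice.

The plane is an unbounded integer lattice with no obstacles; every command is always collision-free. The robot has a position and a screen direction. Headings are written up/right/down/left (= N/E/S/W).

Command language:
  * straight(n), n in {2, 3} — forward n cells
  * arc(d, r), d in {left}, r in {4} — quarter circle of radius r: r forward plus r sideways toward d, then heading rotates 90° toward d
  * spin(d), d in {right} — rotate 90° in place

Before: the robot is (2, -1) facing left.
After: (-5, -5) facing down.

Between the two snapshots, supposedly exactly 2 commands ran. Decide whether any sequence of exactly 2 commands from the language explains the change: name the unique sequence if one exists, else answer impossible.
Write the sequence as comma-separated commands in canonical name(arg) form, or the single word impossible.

straight(3), arc(left, 4)

key: running arc(left, 4) before straight(3) would end elsewhere — order is forced
initial: (2, -1) facing left
1. straight(3) → (-1, -1) facing left
2. arc(left, 4) → (-5, -5) facing down
no other 2-command option fits: unique.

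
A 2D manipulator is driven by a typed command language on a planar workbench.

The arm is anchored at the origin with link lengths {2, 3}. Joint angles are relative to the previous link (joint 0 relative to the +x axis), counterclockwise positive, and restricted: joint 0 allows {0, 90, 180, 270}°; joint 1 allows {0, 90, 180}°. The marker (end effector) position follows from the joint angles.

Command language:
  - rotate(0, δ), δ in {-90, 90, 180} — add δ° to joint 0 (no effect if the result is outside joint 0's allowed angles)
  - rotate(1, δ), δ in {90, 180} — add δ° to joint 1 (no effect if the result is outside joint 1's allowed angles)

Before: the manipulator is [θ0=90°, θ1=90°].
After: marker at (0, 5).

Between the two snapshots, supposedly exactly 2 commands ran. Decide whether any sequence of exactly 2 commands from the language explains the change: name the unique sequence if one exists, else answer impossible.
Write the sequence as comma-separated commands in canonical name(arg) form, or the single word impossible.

key: running rotate(1, 180) before rotate(1, 90) would end elsewhere — order is forced
initial: [θ0=90°, θ1=90°]
step 1 (rotate(1, 90)): [θ0=90°, θ1=180°]
step 2 (rotate(1, 180)): [θ0=90°, θ1=0°]
all 25 alternatives checked — unique.

rotate(1, 90), rotate(1, 180)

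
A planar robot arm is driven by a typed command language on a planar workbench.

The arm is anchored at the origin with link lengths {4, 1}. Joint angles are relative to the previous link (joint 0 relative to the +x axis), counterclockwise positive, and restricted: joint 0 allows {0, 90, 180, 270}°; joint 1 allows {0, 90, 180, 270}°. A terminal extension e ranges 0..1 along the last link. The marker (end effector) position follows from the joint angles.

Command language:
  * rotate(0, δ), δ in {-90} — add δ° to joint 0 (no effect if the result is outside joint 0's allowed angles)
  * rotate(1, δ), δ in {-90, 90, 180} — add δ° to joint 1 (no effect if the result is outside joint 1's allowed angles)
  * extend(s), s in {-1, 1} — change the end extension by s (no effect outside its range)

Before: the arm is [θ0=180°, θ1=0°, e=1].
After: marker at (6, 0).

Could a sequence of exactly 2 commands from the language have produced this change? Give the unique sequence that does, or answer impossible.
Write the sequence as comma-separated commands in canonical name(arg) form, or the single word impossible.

rotate(0, -90), rotate(0, -90)

t0: [θ0=180°, θ1=0°, e=1]
1. rotate(0, -90) → [θ0=90°, θ1=0°, e=1]
2. rotate(0, -90) → [θ0=0°, θ1=0°, e=1]
uniquely the one of 36 2-step routes that fits.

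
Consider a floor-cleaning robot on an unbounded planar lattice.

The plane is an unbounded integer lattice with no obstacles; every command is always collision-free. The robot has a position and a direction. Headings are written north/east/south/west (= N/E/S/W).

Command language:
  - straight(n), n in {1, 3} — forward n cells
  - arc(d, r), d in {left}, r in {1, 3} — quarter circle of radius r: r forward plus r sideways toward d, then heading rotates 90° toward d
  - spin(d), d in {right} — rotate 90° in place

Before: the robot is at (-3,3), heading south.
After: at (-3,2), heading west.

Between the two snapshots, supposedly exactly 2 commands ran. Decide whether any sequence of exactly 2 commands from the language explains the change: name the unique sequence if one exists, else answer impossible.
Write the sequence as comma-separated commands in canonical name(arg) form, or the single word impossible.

straight(1), spin(right)

key: position moved to (-3,2) AND the heading swung to W — translation plus rotation needed
begin: at (-3,3), heading south
[1] after straight(1): at (-3,2), heading south
[2] after spin(right): at (-3,2), heading west
uniquely the one of 25 2-step routes that fits.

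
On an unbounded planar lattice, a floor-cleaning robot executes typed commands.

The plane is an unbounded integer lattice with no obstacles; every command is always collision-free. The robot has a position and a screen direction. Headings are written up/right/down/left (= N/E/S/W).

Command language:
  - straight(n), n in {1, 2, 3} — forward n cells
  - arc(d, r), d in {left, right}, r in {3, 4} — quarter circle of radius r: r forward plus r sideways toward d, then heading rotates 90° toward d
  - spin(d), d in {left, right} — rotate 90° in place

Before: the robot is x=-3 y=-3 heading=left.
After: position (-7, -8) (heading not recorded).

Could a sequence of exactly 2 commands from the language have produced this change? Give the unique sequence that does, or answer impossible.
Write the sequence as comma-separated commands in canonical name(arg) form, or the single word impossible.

arc(left, 4), straight(1)

key: running straight(1) before arc(left, 4) would end elsewhere — order is forced
from: x=-3 y=-3 heading=left
t=1 arc(left, 4) ⇒ x=-7 y=-7 heading=down
t=2 straight(1) ⇒ x=-7 y=-8 heading=down
uniquely the one of 81 2-step routes that fits.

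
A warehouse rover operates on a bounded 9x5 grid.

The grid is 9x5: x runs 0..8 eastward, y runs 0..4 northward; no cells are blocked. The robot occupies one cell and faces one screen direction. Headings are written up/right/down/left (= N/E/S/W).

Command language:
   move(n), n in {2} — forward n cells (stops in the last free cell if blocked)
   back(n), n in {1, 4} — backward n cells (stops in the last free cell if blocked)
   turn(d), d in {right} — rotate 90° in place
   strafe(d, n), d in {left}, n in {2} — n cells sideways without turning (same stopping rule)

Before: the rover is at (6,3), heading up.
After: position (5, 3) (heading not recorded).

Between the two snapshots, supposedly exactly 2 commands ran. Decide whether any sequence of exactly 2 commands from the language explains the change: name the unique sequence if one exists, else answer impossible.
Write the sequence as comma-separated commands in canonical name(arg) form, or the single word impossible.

key: running back(1) before turn(right) would end elsewhere — order is forced
t0: at (6,3), heading up
t=1 turn(right) ⇒ at (6,3), heading right
t=2 back(1) ⇒ at (5,3), heading right
uniquely the one of 25 2-step routes that fits.

turn(right), back(1)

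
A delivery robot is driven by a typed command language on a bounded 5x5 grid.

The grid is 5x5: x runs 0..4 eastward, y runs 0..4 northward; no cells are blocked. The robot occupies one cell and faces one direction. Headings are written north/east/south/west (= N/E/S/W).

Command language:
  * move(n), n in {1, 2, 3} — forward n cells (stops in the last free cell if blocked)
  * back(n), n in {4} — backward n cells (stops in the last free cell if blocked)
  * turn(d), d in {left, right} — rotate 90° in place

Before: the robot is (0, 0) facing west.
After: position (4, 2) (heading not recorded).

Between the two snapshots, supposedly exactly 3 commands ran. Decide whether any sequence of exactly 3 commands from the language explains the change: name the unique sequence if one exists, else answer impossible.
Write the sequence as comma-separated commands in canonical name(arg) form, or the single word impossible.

back(4), turn(right), move(2)

key: order matters: swapping back(4) and move(2) lands elsewhere
t0: (0, 0) facing west
[1] after back(4): (4, 0) facing west
[2] after turn(right): (4, 0) facing north
[3] after move(2): (4, 2) facing north
no other 3-command option fits: unique.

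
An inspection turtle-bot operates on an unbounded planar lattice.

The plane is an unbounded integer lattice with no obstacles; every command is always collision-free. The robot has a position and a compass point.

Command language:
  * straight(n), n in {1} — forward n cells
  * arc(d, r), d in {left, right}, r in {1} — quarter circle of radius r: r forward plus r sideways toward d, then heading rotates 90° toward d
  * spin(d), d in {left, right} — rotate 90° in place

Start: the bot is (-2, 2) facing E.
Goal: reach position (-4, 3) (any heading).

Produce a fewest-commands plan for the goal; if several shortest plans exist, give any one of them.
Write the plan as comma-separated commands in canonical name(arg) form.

initial: (-2, 2) facing E
[1] after spin(left): (-2, 2) facing N
[2] after arc(left, 1): (-3, 3) facing W
[3] after straight(1): (-4, 3) facing W
minimal: 3 command(s), checked below 3.

spin(left), arc(left, 1), straight(1)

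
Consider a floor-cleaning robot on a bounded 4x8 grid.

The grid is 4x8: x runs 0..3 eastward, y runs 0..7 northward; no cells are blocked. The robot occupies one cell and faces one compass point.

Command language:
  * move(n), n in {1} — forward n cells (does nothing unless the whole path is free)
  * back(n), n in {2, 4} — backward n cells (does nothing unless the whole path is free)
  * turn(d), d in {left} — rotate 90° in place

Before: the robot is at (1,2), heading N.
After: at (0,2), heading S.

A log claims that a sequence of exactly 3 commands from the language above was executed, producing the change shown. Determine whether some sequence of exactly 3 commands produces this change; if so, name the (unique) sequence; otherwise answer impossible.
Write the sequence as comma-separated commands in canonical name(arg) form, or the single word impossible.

key: cell and facing (now S) both changed — the 3 commands mix motion and turning
t0: at (1,2), heading N
[1] after turn(left): at (1,2), heading W
[2] after move(1): at (0,2), heading W
[3] after turn(left): at (0,2), heading S
no rival 3-sequence matches.

turn(left), move(1), turn(left)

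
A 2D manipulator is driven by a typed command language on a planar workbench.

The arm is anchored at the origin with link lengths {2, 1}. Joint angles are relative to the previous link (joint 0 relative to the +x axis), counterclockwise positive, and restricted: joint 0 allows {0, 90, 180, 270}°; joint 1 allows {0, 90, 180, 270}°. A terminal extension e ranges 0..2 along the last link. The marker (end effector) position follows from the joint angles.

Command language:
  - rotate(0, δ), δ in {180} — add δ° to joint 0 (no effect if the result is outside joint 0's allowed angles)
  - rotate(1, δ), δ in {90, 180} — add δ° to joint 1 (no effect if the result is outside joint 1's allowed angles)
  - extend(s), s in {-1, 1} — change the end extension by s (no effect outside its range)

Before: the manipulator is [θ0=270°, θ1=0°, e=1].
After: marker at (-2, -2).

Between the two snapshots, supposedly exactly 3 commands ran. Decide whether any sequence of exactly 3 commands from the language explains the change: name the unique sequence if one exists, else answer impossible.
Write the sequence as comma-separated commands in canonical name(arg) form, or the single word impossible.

rotate(1, 90), rotate(1, 90), rotate(1, 90)

from: [θ0=270°, θ1=0°, e=1]
1. rotate(1, 90) → [θ0=270°, θ1=90°, e=1]
2. rotate(1, 90) → [θ0=270°, θ1=180°, e=1]
3. rotate(1, 90) → [θ0=270°, θ1=270°, e=1]
no other 3-command option fits: unique.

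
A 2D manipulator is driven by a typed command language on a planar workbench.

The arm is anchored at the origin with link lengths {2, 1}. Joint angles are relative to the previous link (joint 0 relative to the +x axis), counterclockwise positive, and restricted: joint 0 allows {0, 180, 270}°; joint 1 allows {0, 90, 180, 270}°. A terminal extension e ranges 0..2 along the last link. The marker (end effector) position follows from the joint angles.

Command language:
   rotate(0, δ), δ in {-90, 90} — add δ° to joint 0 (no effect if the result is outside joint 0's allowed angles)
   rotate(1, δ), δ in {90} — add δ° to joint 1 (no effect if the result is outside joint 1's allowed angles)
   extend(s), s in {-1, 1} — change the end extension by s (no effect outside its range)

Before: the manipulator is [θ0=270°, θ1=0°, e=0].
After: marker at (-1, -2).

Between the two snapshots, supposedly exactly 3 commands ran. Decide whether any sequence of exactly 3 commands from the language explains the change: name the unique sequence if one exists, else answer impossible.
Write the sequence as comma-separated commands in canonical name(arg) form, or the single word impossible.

rotate(1, 90), rotate(1, 90), rotate(1, 90)

from: [θ0=270°, θ1=0°, e=0]
t=1 rotate(1, 90) ⇒ [θ0=270°, θ1=90°, e=0]
t=2 rotate(1, 90) ⇒ [θ0=270°, θ1=180°, e=0]
t=3 rotate(1, 90) ⇒ [θ0=270°, θ1=270°, e=0]
all 125 alternatives checked — unique.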